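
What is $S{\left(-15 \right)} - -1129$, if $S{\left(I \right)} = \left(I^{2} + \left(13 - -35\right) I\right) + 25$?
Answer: $659$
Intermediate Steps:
$S{\left(I \right)} = 25 + I^{2} + 48 I$ ($S{\left(I \right)} = \left(I^{2} + \left(13 + 35\right) I\right) + 25 = \left(I^{2} + 48 I\right) + 25 = 25 + I^{2} + 48 I$)
$S{\left(-15 \right)} - -1129 = \left(25 + \left(-15\right)^{2} + 48 \left(-15\right)\right) - -1129 = \left(25 + 225 - 720\right) + 1129 = -470 + 1129 = 659$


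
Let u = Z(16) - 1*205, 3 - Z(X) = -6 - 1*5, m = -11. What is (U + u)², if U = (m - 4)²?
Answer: 1156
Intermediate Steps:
Z(X) = 14 (Z(X) = 3 - (-6 - 1*5) = 3 - (-6 - 5) = 3 - 1*(-11) = 3 + 11 = 14)
U = 225 (U = (-11 - 4)² = (-15)² = 225)
u = -191 (u = 14 - 1*205 = 14 - 205 = -191)
(U + u)² = (225 - 191)² = 34² = 1156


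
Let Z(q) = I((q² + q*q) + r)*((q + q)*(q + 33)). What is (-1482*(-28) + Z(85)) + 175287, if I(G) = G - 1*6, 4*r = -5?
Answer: 289938348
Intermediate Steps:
r = -5/4 (r = (¼)*(-5) = -5/4 ≈ -1.2500)
I(G) = -6 + G (I(G) = G - 6 = -6 + G)
Z(q) = 2*q*(33 + q)*(-29/4 + 2*q²) (Z(q) = (-6 + ((q² + q*q) - 5/4))*((q + q)*(q + 33)) = (-6 + ((q² + q²) - 5/4))*((2*q)*(33 + q)) = (-6 + (2*q² - 5/4))*(2*q*(33 + q)) = (-6 + (-5/4 + 2*q²))*(2*q*(33 + q)) = (-29/4 + 2*q²)*(2*q*(33 + q)) = 2*q*(33 + q)*(-29/4 + 2*q²))
(-1482*(-28) + Z(85)) + 175287 = (-1482*(-28) + (½)*85*(-29 + 8*85²)*(33 + 85)) + 175287 = (41496 + (½)*85*(-29 + 8*7225)*118) + 175287 = (41496 + (½)*85*(-29 + 57800)*118) + 175287 = (41496 + (½)*85*57771*118) + 175287 = (41496 + 289721565) + 175287 = 289763061 + 175287 = 289938348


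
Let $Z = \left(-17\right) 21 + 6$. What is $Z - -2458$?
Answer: $2107$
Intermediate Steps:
$Z = -351$ ($Z = -357 + 6 = -351$)
$Z - -2458 = -351 - -2458 = -351 + 2458 = 2107$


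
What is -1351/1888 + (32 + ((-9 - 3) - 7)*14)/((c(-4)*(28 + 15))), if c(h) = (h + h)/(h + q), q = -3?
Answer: -444661/81184 ≈ -5.4772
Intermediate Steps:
c(h) = 2*h/(-3 + h) (c(h) = (h + h)/(h - 3) = (2*h)/(-3 + h) = 2*h/(-3 + h))
-1351/1888 + (32 + ((-9 - 3) - 7)*14)/((c(-4)*(28 + 15))) = -1351/1888 + (32 + ((-9 - 3) - 7)*14)/(((2*(-4)/(-3 - 4))*(28 + 15))) = -1351*1/1888 + (32 + (-12 - 7)*14)/(((2*(-4)/(-7))*43)) = -1351/1888 + (32 - 19*14)/(((2*(-4)*(-⅐))*43)) = -1351/1888 + (32 - 266)/(((8/7)*43)) = -1351/1888 - 234/344/7 = -1351/1888 - 234*7/344 = -1351/1888 - 819/172 = -444661/81184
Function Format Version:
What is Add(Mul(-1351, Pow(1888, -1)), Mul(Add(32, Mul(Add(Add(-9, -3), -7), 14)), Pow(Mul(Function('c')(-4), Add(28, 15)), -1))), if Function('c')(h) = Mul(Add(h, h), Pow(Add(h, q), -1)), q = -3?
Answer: Rational(-444661, 81184) ≈ -5.4772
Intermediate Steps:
Function('c')(h) = Mul(2, h, Pow(Add(-3, h), -1)) (Function('c')(h) = Mul(Add(h, h), Pow(Add(h, -3), -1)) = Mul(Mul(2, h), Pow(Add(-3, h), -1)) = Mul(2, h, Pow(Add(-3, h), -1)))
Add(Mul(-1351, Pow(1888, -1)), Mul(Add(32, Mul(Add(Add(-9, -3), -7), 14)), Pow(Mul(Function('c')(-4), Add(28, 15)), -1))) = Add(Mul(-1351, Pow(1888, -1)), Mul(Add(32, Mul(Add(Add(-9, -3), -7), 14)), Pow(Mul(Mul(2, -4, Pow(Add(-3, -4), -1)), Add(28, 15)), -1))) = Add(Mul(-1351, Rational(1, 1888)), Mul(Add(32, Mul(Add(-12, -7), 14)), Pow(Mul(Mul(2, -4, Pow(-7, -1)), 43), -1))) = Add(Rational(-1351, 1888), Mul(Add(32, Mul(-19, 14)), Pow(Mul(Mul(2, -4, Rational(-1, 7)), 43), -1))) = Add(Rational(-1351, 1888), Mul(Add(32, -266), Pow(Mul(Rational(8, 7), 43), -1))) = Add(Rational(-1351, 1888), Mul(-234, Pow(Rational(344, 7), -1))) = Add(Rational(-1351, 1888), Mul(-234, Rational(7, 344))) = Add(Rational(-1351, 1888), Rational(-819, 172)) = Rational(-444661, 81184)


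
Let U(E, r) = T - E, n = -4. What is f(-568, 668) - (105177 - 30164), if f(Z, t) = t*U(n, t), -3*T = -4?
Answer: -214351/3 ≈ -71450.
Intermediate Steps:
T = 4/3 (T = -⅓*(-4) = 4/3 ≈ 1.3333)
U(E, r) = 4/3 - E
f(Z, t) = 16*t/3 (f(Z, t) = t*(4/3 - 1*(-4)) = t*(4/3 + 4) = t*(16/3) = 16*t/3)
f(-568, 668) - (105177 - 30164) = (16/3)*668 - (105177 - 30164) = 10688/3 - 1*75013 = 10688/3 - 75013 = -214351/3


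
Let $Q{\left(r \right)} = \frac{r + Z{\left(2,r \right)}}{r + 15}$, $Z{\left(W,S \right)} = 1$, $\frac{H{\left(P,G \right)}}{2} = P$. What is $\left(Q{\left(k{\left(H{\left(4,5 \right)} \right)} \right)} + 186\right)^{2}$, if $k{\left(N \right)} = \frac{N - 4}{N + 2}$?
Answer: $\frac{4190209}{121} \approx 34630.0$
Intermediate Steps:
$H{\left(P,G \right)} = 2 P$
$k{\left(N \right)} = \frac{-4 + N}{2 + N}$
$Q{\left(r \right)} = \frac{1 + r}{15 + r}$ ($Q{\left(r \right)} = \frac{r + 1}{r + 15} = \frac{1 + r}{15 + r}$)
$\left(Q{\left(k{\left(H{\left(4,5 \right)} \right)} \right)} + 186\right)^{2} = \left(\frac{1 + \frac{-4 + 2 \cdot 4}{2 + 2 \cdot 4}}{15 + \frac{-4 + 2 \cdot 4}{2 + 2 \cdot 4}} + 186\right)^{2} = \left(\frac{1 + \frac{-4 + 8}{2 + 8}}{15 + \frac{-4 + 8}{2 + 8}} + 186\right)^{2} = \left(\frac{1 + \frac{1}{10} \cdot 4}{15 + \frac{1}{10} \cdot 4} + 186\right)^{2} = \left(\frac{1 + \frac{2}{5}}{15 + \frac{2}{5}} + 186\right)^{2} = \left(\frac{1}{\frac{77}{5}} \cdot \frac{7}{5} + 186\right)^{2} = \left(\frac{5}{77} \cdot \frac{7}{5} + 186\right)^{2} = \left(\frac{1}{11} + 186\right)^{2} = \left(\frac{2047}{11}\right)^{2} = \frac{4190209}{121}$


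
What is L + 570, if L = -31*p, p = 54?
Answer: -1104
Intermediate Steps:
L = -1674 (L = -31*54 = -1674)
L + 570 = -1674 + 570 = -1104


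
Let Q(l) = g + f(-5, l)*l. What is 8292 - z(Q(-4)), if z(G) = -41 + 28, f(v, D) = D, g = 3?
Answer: 8305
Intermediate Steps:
Q(l) = 3 + l**2 (Q(l) = 3 + l*l = 3 + l**2)
z(G) = -13
8292 - z(Q(-4)) = 8292 - 1*(-13) = 8292 + 13 = 8305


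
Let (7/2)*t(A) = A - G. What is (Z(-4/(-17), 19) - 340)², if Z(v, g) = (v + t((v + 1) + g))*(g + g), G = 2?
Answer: 250778896/14161 ≈ 17709.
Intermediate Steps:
t(A) = -4/7 + 2*A/7 (t(A) = 2*(A - 1*2)/7 = 2*(A - 2)/7 = 2*(-2 + A)/7 = -4/7 + 2*A/7)
Z(v, g) = 2*g*(-2/7 + 2*g/7 + 9*v/7) (Z(v, g) = (v + (-4/7 + 2*((v + 1) + g)/7))*(g + g) = (v + (-4/7 + 2*((1 + v) + g)/7))*(2*g) = (v + (-4/7 + 2*(1 + g + v)/7))*(2*g) = (v + (-4/7 + (2/7 + 2*g/7 + 2*v/7)))*(2*g) = (v + (-2/7 + 2*g/7 + 2*v/7))*(2*g) = (-2/7 + 2*g/7 + 9*v/7)*(2*g) = 2*g*(-2/7 + 2*g/7 + 9*v/7))
(Z(-4/(-17), 19) - 340)² = ((2/7)*19*(-2 + 2*19 + 9*(-4/(-17))) - 340)² = ((2/7)*19*(-2 + 38 + 9*(-4*(-1/17))) - 340)² = ((2/7)*19*(-2 + 38 + 9*(4/17)) - 340)² = ((2/7)*19*(-2 + 38 + 36/17) - 340)² = ((2/7)*19*(648/17) - 340)² = (24624/119 - 340)² = (-15836/119)² = 250778896/14161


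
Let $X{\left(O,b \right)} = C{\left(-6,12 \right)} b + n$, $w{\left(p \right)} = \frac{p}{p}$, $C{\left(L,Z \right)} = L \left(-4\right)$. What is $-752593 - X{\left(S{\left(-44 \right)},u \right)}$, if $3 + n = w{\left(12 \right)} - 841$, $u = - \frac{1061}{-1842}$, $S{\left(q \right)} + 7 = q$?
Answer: $- \frac{230791494}{307} \approx -7.5176 \cdot 10^{5}$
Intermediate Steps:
$C{\left(L,Z \right)} = - 4 L$
$S{\left(q \right)} = -7 + q$
$w{\left(p \right)} = 1$
$u = \frac{1061}{1842}$ ($u = \left(-1061\right) \left(- \frac{1}{1842}\right) = \frac{1061}{1842} \approx 0.576$)
$n = -843$ ($n = -3 + \left(1 - 841\right) = -3 - 840 = -843$)
$X{\left(O,b \right)} = -843 + 24 b$ ($X{\left(O,b \right)} = \left(-4\right) \left(-6\right) b - 843 = 24 b - 843 = -843 + 24 b$)
$-752593 - X{\left(S{\left(-44 \right)},u \right)} = -752593 - \left(-843 + 24 \cdot \frac{1061}{1842}\right) = -752593 - \left(-843 + \frac{4244}{307}\right) = -752593 - - \frac{254557}{307} = -752593 + \frac{254557}{307} = - \frac{230791494}{307}$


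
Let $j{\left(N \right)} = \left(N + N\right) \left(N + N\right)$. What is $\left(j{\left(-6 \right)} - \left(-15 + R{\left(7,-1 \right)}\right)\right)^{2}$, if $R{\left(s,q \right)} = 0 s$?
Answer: $25281$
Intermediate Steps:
$R{\left(s,q \right)} = 0$
$j{\left(N \right)} = 4 N^{2}$ ($j{\left(N \right)} = 2 N 2 N = 4 N^{2}$)
$\left(j{\left(-6 \right)} - \left(-15 + R{\left(7,-1 \right)}\right)\right)^{2} = \left(4 \left(-6\right)^{2} + \left(15 - 0\right)\right)^{2} = \left(4 \cdot 36 + \left(15 + 0\right)\right)^{2} = \left(144 + 15\right)^{2} = 159^{2} = 25281$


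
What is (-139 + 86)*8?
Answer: -424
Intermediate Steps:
(-139 + 86)*8 = -53*8 = -424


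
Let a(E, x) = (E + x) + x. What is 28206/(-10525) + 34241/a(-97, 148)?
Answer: 354773531/2094475 ≈ 169.39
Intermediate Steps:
a(E, x) = E + 2*x
28206/(-10525) + 34241/a(-97, 148) = 28206/(-10525) + 34241/(-97 + 2*148) = 28206*(-1/10525) + 34241/(-97 + 296) = -28206/10525 + 34241/199 = 354773531/2094475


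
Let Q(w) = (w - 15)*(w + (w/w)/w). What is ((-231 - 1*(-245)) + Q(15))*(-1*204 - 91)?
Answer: -4130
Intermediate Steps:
Q(w) = (-15 + w)*(w + 1/w)
((-231 - 1*(-245)) + Q(15))*(-1*204 - 91) = ((-231 - 1*(-245)) + (1 + 15**2 - 15*15 - 15/15))*(-1*204 - 91) = ((-231 + 245) + (1 + 225 - 225 - 15*1/15))*(-204 - 91) = (14 + (1 + 225 - 225 - 1))*(-295) = (14 + 0)*(-295) = 14*(-295) = -4130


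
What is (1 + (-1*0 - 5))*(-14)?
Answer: 56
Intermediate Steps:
(1 + (-1*0 - 5))*(-14) = (1 + (0 - 5))*(-14) = (1 - 5)*(-14) = -4*(-14) = 56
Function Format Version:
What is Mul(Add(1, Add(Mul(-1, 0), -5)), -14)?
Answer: 56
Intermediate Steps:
Mul(Add(1, Add(Mul(-1, 0), -5)), -14) = Mul(Add(1, Add(0, -5)), -14) = Mul(Add(1, -5), -14) = Mul(-4, -14) = 56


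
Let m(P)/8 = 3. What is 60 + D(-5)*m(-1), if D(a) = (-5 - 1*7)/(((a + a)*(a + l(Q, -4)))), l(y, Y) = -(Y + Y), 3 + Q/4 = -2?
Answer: 348/5 ≈ 69.600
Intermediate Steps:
Q = -20 (Q = -12 + 4*(-2) = -12 - 8 = -20)
m(P) = 24 (m(P) = 8*3 = 24)
l(y, Y) = -2*Y
D(a) = -6/(a*(8 + a)) (D(a) = (-5 - 1*7)/(((a + a)*(a - 2*(-4)))) = (-5 - 7)/(((2*a)*(a + 8))) = -12*1/(2*a*(8 + a)) = -6/(a*(8 + a)))
60 + D(-5)*m(-1) = 60 - 6/(-5*(8 - 5))*24 = 60 - 6*(-⅕)/3*24 = 60 - 6*(-⅕)*⅓*24 = 60 + (⅖)*24 = 60 + 48/5 = 348/5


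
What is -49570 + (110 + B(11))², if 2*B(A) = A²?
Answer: -81999/4 ≈ -20500.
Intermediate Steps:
B(A) = A²/2
-49570 + (110 + B(11))² = -49570 + (110 + (½)*11²)² = -49570 + (110 + (½)*121)² = -49570 + (110 + 121/2)² = -49570 + (341/2)² = -49570 + 116281/4 = -81999/4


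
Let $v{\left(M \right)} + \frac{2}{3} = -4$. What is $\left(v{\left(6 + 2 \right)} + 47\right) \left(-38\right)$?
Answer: $- \frac{4826}{3} \approx -1608.7$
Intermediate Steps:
$v{\left(M \right)} = - \frac{14}{3}$ ($v{\left(M \right)} = - \frac{2}{3} - 4 = - \frac{14}{3}$)
$\left(v{\left(6 + 2 \right)} + 47\right) \left(-38\right) = \left(- \frac{14}{3} + 47\right) \left(-38\right) = \frac{127}{3} \left(-38\right) = - \frac{4826}{3}$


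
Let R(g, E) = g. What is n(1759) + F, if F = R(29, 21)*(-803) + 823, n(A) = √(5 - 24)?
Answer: -22464 + I*√19 ≈ -22464.0 + 4.3589*I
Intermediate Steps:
n(A) = I*√19 (n(A) = √(-19) = I*√19)
F = -22464 (F = 29*(-803) + 823 = -23287 + 823 = -22464)
n(1759) + F = I*√19 - 22464 = -22464 + I*√19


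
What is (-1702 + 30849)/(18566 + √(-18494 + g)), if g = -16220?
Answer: 270571601/172365535 - 29147*I*√34714/344731070 ≈ 1.5698 - 0.015753*I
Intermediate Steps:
(-1702 + 30849)/(18566 + √(-18494 + g)) = (-1702 + 30849)/(18566 + √(-18494 - 16220)) = 29147/(18566 + √(-34714)) = 29147/(18566 + I*√34714)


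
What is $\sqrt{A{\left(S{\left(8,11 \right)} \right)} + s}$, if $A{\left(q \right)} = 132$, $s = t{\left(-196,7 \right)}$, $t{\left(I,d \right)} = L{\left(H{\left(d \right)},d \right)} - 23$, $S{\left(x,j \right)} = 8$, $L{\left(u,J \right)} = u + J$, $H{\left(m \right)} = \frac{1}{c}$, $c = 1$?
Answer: $3 \sqrt{13} \approx 10.817$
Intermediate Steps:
$H{\left(m \right)} = 1$ ($H{\left(m \right)} = 1^{-1} = 1$)
$L{\left(u,J \right)} = J + u$
$t{\left(I,d \right)} = -22 + d$ ($t{\left(I,d \right)} = \left(d + 1\right) - 23 = \left(1 + d\right) - 23 = -22 + d$)
$s = -15$ ($s = -22 + 7 = -15$)
$\sqrt{A{\left(S{\left(8,11 \right)} \right)} + s} = \sqrt{132 - 15} = \sqrt{117} = 3 \sqrt{13}$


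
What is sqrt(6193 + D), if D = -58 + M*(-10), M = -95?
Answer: sqrt(7085) ≈ 84.172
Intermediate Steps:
D = 892 (D = -58 - 95*(-10) = -58 + 950 = 892)
sqrt(6193 + D) = sqrt(6193 + 892) = sqrt(7085)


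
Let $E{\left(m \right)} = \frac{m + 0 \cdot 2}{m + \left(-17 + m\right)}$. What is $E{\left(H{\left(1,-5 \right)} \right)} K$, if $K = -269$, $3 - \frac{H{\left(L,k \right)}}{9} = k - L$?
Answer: $- \frac{21789}{145} \approx -150.27$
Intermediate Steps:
$H{\left(L,k \right)} = 27 - 9 k + 9 L$ ($H{\left(L,k \right)} = 27 - 9 \left(k - L\right) = 27 + \left(- 9 k + 9 L\right) = 27 - 9 k + 9 L$)
$E{\left(m \right)} = \frac{m}{-17 + 2 m}$ ($E{\left(m \right)} = \frac{m + 0}{-17 + 2 m} = \frac{m}{-17 + 2 m}$)
$E{\left(H{\left(1,-5 \right)} \right)} K = \frac{27 - -45 + 9 \cdot 1}{-17 + 2 \left(27 - -45 + 9 \cdot 1\right)} \left(-269\right) = \frac{27 + 45 + 9}{-17 + 2 \left(27 + 45 + 9\right)} \left(-269\right) = \frac{81}{-17 + 2 \cdot 81} \left(-269\right) = \frac{81}{-17 + 162} \left(-269\right) = \frac{81}{145} \left(-269\right) = - \frac{21789}{145}$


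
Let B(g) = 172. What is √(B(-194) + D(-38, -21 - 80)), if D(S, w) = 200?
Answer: 2*√93 ≈ 19.287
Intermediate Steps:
√(B(-194) + D(-38, -21 - 80)) = √(172 + 200) = √372 = 2*√93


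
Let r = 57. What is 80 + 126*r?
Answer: 7262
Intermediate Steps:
80 + 126*r = 80 + 126*57 = 80 + 7182 = 7262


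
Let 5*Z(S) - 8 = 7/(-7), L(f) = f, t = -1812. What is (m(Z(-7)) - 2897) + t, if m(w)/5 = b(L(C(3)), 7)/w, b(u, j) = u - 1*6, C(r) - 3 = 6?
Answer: -32888/7 ≈ -4698.3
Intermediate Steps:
C(r) = 9 (C(r) = 3 + 6 = 9)
b(u, j) = -6 + u (b(u, j) = u - 6 = -6 + u)
Z(S) = 7/5 (Z(S) = 8/5 + (7/(-7))/5 = 8/5 + (7*(-1/7))/5 = 8/5 + (1/5)*(-1) = 8/5 - 1/5 = 7/5)
m(w) = 15/w (m(w) = 5*((-6 + 9)/w) = 5*(3/w) = 15/w)
(m(Z(-7)) - 2897) + t = (15/(7/5) - 2897) - 1812 = (15*(5/7) - 2897) - 1812 = (75/7 - 2897) - 1812 = -20204/7 - 1812 = -32888/7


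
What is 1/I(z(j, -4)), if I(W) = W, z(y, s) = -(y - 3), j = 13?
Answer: -⅒ ≈ -0.10000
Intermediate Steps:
z(y, s) = 3 - y (z(y, s) = -(-3 + y) = 3 - y)
1/I(z(j, -4)) = 1/(3 - 1*13) = 1/(3 - 13) = 1/(-10) = -⅒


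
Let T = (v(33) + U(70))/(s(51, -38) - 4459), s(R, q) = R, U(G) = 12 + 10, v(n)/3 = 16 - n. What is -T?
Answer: -1/152 ≈ -0.0065789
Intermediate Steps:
v(n) = 48 - 3*n (v(n) = 3*(16 - n) = 48 - 3*n)
U(G) = 22
T = 1/152 (T = ((48 - 3*33) + 22)/(51 - 4459) = ((48 - 99) + 22)/(-4408) = (-51 + 22)*(-1/4408) = -29*(-1/4408) = 1/152 ≈ 0.0065789)
-T = -1*1/152 = -1/152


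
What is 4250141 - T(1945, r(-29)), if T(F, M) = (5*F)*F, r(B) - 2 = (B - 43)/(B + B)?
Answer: -14664984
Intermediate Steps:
r(B) = 2 + (-43 + B)/(2*B) (r(B) = 2 + (B - 43)/(B + B) = 2 + (-43 + B)/((2*B)) = 2 + (-43 + B)*(1/(2*B)) = 2 + (-43 + B)/(2*B))
T(F, M) = 5*F**2
4250141 - T(1945, r(-29)) = 4250141 - 5*1945**2 = 4250141 - 5*3783025 = 4250141 - 1*18915125 = 4250141 - 18915125 = -14664984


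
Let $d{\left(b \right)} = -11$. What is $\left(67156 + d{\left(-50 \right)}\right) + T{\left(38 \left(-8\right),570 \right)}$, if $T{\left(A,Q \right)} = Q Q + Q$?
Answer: $392615$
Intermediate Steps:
$T{\left(A,Q \right)} = Q + Q^{2}$ ($T{\left(A,Q \right)} = Q^{2} + Q = Q + Q^{2}$)
$\left(67156 + d{\left(-50 \right)}\right) + T{\left(38 \left(-8\right),570 \right)} = \left(67156 - 11\right) + 570 \left(1 + 570\right) = 67145 + 570 \cdot 571 = 67145 + 325470 = 392615$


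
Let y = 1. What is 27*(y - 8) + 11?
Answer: -178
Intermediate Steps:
27*(y - 8) + 11 = 27*(1 - 8) + 11 = 27*(-7) + 11 = -189 + 11 = -178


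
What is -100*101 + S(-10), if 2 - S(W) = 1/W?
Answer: -100979/10 ≈ -10098.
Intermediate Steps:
S(W) = 2 - 1/W
-100*101 + S(-10) = -100*101 + (2 - 1/(-10)) = -10100 + (2 - 1*(-⅒)) = -10100 + (2 + ⅒) = -10100 + 21/10 = -100979/10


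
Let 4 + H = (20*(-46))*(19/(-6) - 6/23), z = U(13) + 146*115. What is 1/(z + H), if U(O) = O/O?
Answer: 3/59821 ≈ 5.0150e-5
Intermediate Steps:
U(O) = 1
z = 16791 (z = 1 + 146*115 = 1 + 16790 = 16791)
H = 9448/3 (H = -4 + (20*(-46))*(19/(-6) - 6/23) = -4 - 920*(19*(-1/6) - 6*1/23) = -4 - 920*(-19/6 - 6/23) = -4 - 920*(-473/138) = -4 + 9460/3 = 9448/3 ≈ 3149.3)
1/(z + H) = 1/(16791 + 9448/3) = 1/(59821/3) = 3/59821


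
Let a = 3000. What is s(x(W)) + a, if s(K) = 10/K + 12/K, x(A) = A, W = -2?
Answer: 2989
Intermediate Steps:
s(K) = 22/K
s(x(W)) + a = 22/(-2) + 3000 = 22*(-½) + 3000 = -11 + 3000 = 2989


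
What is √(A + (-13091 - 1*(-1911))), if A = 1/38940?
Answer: I*√4238124452265/19470 ≈ 105.74*I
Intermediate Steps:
A = 1/38940 ≈ 2.5681e-5
√(A + (-13091 - 1*(-1911))) = √(1/38940 + (-13091 - 1*(-1911))) = √(1/38940 + (-13091 + 1911)) = √(1/38940 - 11180) = √(-435349199/38940) = I*√4238124452265/19470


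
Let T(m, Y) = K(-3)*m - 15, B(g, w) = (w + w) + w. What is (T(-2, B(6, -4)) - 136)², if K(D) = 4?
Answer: 25281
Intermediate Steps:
B(g, w) = 3*w (B(g, w) = 2*w + w = 3*w)
T(m, Y) = -15 + 4*m (T(m, Y) = 4*m - 15 = -15 + 4*m)
(T(-2, B(6, -4)) - 136)² = ((-15 + 4*(-2)) - 136)² = ((-15 - 8) - 136)² = (-23 - 136)² = (-159)² = 25281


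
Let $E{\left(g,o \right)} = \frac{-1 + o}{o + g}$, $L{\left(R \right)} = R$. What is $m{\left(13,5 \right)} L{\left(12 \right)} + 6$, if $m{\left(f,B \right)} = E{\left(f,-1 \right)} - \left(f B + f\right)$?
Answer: $-932$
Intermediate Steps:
$E{\left(g,o \right)} = \frac{-1 + o}{g + o}$
$m{\left(f,B \right)} = - f - \frac{2}{-1 + f} - B f$ ($m{\left(f,B \right)} = \frac{-1 - 1}{f - 1} - \left(f B + f\right) = \frac{1}{-1 + f} \left(-2\right) - \left(B f + f\right) = - \frac{2}{-1 + f} - \left(f + B f\right) = - f - \frac{2}{-1 + f} - B f$)
$m{\left(13,5 \right)} L{\left(12 \right)} + 6 = \frac{-2 + 13 \left(-1 + 13\right) \left(-1 - 5\right)}{-1 + 13} \cdot 12 + 6 = \frac{-2 + 13 \cdot 12 \left(-1 - 5\right)}{12} \cdot 12 + 6 = \frac{-2 + 13 \cdot 12 \left(-6\right)}{12} \cdot 12 + 6 = \frac{-2 - 936}{12} \cdot 12 + 6 = \frac{1}{12} \left(-938\right) 12 + 6 = \left(- \frac{469}{6}\right) 12 + 6 = -938 + 6 = -932$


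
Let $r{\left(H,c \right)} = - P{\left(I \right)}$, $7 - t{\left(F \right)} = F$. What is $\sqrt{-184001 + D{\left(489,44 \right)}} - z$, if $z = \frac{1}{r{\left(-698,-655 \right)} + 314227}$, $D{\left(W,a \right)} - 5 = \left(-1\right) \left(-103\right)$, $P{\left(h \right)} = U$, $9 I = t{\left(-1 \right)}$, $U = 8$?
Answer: $- \frac{1}{314219} + i \sqrt{183893} \approx -3.1825 \cdot 10^{-6} + 428.83 i$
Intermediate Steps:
$t{\left(F \right)} = 7 - F$
$I = \frac{8}{9}$ ($I = \frac{7 - -1}{9} = \frac{7 + 1}{9} = \frac{1}{9} \cdot 8 = \frac{8}{9} \approx 0.88889$)
$P{\left(h \right)} = 8$
$r{\left(H,c \right)} = -8$ ($r{\left(H,c \right)} = \left(-1\right) 8 = -8$)
$D{\left(W,a \right)} = 108$ ($D{\left(W,a \right)} = 5 - -103 = 5 + 103 = 108$)
$z = \frac{1}{314219}$ ($z = \frac{1}{-8 + 314227} = \frac{1}{314219} \approx 3.1825 \cdot 10^{-6}$)
$\sqrt{-184001 + D{\left(489,44 \right)}} - z = \sqrt{-184001 + 108} - \frac{1}{314219} = \sqrt{-183893} - \frac{1}{314219} = i \sqrt{183893} - \frac{1}{314219} = - \frac{1}{314219} + i \sqrt{183893}$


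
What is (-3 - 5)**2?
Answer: 64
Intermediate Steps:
(-3 - 5)**2 = (-8)**2 = 64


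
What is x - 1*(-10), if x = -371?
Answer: -361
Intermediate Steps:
x - 1*(-10) = -371 - 1*(-10) = -371 + 10 = -361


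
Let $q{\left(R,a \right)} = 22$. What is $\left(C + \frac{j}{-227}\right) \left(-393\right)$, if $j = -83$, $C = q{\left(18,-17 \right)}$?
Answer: $- \frac{1995261}{227} \approx -8789.7$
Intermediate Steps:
$C = 22$
$\left(C + \frac{j}{-227}\right) \left(-393\right) = \left(22 - \frac{83}{-227}\right) \left(-393\right) = \left(22 - - \frac{83}{227}\right) \left(-393\right) = \left(22 + \frac{83}{227}\right) \left(-393\right) = \frac{5077}{227} \left(-393\right) = - \frac{1995261}{227}$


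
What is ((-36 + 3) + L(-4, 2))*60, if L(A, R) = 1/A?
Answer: -1995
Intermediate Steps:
((-36 + 3) + L(-4, 2))*60 = ((-36 + 3) + 1/(-4))*60 = (-33 - ¼)*60 = -133/4*60 = -1995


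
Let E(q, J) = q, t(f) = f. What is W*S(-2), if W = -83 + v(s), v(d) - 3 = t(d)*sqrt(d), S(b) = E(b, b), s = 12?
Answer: 160 - 48*sqrt(3) ≈ 76.862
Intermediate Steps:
S(b) = b
v(d) = 3 + d**(3/2) (v(d) = 3 + d*sqrt(d) = 3 + d**(3/2))
W = -80 + 24*sqrt(3) (W = -83 + (3 + 12**(3/2)) = -83 + (3 + 24*sqrt(3)) = -80 + 24*sqrt(3) ≈ -38.431)
W*S(-2) = (-80 + 24*sqrt(3))*(-2) = 160 - 48*sqrt(3)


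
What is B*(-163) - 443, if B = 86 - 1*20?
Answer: -11201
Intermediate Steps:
B = 66 (B = 86 - 20 = 66)
B*(-163) - 443 = 66*(-163) - 443 = -10758 - 443 = -11201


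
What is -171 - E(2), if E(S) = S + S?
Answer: -175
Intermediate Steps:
E(S) = 2*S
-171 - E(2) = -171 - 2*2 = -171 - 1*4 = -171 - 4 = -175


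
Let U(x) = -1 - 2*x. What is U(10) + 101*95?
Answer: 9574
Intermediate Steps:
U(10) + 101*95 = (-1 - 2*10) + 101*95 = (-1 - 20) + 9595 = -21 + 9595 = 9574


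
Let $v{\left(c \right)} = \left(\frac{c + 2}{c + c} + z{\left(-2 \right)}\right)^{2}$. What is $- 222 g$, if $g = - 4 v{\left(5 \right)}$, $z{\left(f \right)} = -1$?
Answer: $\frac{1998}{25} \approx 79.92$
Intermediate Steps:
$v{\left(c \right)} = \left(-1 + \frac{2 + c}{2 c}\right)^{2}$ ($v{\left(c \right)} = \left(\frac{c + 2}{c + c} - 1\right)^{2} = \left(\frac{2 + c}{2 c} - 1\right)^{2} = \left(-1 + \frac{2 + c}{2 c}\right)^{2}$)
$g = - \frac{9}{25}$ ($g = - 4 \frac{\left(2 - 5\right)^{2}}{4 \cdot 25} = - 4 \cdot \frac{1}{4} \cdot \frac{1}{25} \left(2 - 5\right)^{2} = - 4 \cdot \frac{1}{4} \cdot \frac{1}{25} \left(-3\right)^{2} = - 4 \cdot \frac{1}{4} \cdot \frac{1}{25} \cdot 9 = \left(-4\right) \frac{9}{100} = - \frac{9}{25} \approx -0.36$)
$- 222 g = \left(-222\right) \left(- \frac{9}{25}\right) = \frac{1998}{25}$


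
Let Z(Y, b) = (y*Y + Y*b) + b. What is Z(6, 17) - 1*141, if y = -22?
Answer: -154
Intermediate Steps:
Z(Y, b) = b - 22*Y + Y*b (Z(Y, b) = (-22*Y + Y*b) + b = b - 22*Y + Y*b)
Z(6, 17) - 1*141 = (17 - 22*6 + 6*17) - 1*141 = (17 - 132 + 102) - 141 = -13 - 141 = -154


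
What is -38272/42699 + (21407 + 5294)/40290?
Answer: -133957627/573447570 ≈ -0.23360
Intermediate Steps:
-38272/42699 + (21407 + 5294)/40290 = -38272*1/42699 + 26701*(1/40290) = -38272/42699 + 26701/40290 = -133957627/573447570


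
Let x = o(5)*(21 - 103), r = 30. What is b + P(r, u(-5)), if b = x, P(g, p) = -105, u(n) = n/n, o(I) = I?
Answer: -515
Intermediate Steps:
u(n) = 1
x = -410 (x = 5*(21 - 103) = 5*(-82) = -410)
b = -410
b + P(r, u(-5)) = -410 - 105 = -515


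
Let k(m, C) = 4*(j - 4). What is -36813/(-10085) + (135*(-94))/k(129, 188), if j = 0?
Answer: 64283829/80680 ≈ 796.78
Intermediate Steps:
k(m, C) = -16 (k(m, C) = 4*(0 - 4) = 4*(-4) = -16)
-36813/(-10085) + (135*(-94))/k(129, 188) = -36813/(-10085) + (135*(-94))/(-16) = -36813*(-1/10085) - 12690*(-1/16) = 36813/10085 + 6345/8 = 64283829/80680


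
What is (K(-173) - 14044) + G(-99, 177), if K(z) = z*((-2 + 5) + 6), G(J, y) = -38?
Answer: -15639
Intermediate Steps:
K(z) = 9*z (K(z) = z*(3 + 6) = z*9 = 9*z)
(K(-173) - 14044) + G(-99, 177) = (9*(-173) - 14044) - 38 = (-1557 - 14044) - 38 = -15601 - 38 = -15639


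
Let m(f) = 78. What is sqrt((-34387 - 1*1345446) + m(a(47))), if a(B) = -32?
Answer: I*sqrt(1379755) ≈ 1174.6*I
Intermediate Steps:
sqrt((-34387 - 1*1345446) + m(a(47))) = sqrt((-34387 - 1*1345446) + 78) = sqrt((-34387 - 1345446) + 78) = sqrt(-1379833 + 78) = sqrt(-1379755) = I*sqrt(1379755)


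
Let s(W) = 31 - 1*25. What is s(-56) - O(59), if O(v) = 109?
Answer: -103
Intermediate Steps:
s(W) = 6 (s(W) = 31 - 25 = 6)
s(-56) - O(59) = 6 - 1*109 = 6 - 109 = -103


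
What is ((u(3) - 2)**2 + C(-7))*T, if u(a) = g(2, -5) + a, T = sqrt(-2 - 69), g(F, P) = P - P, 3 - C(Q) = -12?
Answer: 16*I*sqrt(71) ≈ 134.82*I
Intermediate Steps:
C(Q) = 15 (C(Q) = 3 - 1*(-12) = 3 + 12 = 15)
g(F, P) = 0
T = I*sqrt(71) (T = sqrt(-71) = I*sqrt(71) ≈ 8.4261*I)
u(a) = a (u(a) = 0 + a = a)
((u(3) - 2)**2 + C(-7))*T = ((3 - 2)**2 + 15)*(I*sqrt(71)) = (1**2 + 15)*(I*sqrt(71)) = (1 + 15)*(I*sqrt(71)) = 16*(I*sqrt(71)) = 16*I*sqrt(71)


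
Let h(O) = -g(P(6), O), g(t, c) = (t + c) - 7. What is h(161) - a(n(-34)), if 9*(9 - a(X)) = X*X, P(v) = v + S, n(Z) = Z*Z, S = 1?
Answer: 1334806/9 ≈ 1.4831e+5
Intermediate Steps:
n(Z) = Z²
P(v) = 1 + v (P(v) = v + 1 = 1 + v)
a(X) = 9 - X²/9 (a(X) = 9 - X*X/9 = 9 - X²/9)
g(t, c) = -7 + c + t (g(t, c) = (c + t) - 7 = -7 + c + t)
h(O) = -O (h(O) = -(-7 + O + (1 + 6)) = -(-7 + O + 7) = -O)
h(161) - a(n(-34)) = -1*161 - (9 - ((-34)²)²/9) = -161 - (9 - ⅑*1156²) = -161 - (9 - ⅑*1336336) = -161 - (9 - 1336336/9) = -161 - 1*(-1336255/9) = -161 + 1336255/9 = 1334806/9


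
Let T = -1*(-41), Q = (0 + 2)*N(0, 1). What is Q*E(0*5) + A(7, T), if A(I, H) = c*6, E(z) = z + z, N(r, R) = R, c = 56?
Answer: 336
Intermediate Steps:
Q = 2 (Q = (0 + 2)*1 = 2*1 = 2)
E(z) = 2*z
T = 41
A(I, H) = 336 (A(I, H) = 56*6 = 336)
Q*E(0*5) + A(7, T) = 2*(2*(0*5)) + 336 = 2*(2*0) + 336 = 2*0 + 336 = 0 + 336 = 336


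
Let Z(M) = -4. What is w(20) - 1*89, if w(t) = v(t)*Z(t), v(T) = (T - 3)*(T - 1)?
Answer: -1381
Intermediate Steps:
v(T) = (-1 + T)*(-3 + T) (v(T) = (-3 + T)*(-1 + T) = (-1 + T)*(-3 + T))
w(t) = -12 - 4*t² + 16*t (w(t) = (3 + t² - 4*t)*(-4) = -12 - 4*t² + 16*t)
w(20) - 1*89 = (-12 - 4*20² + 16*20) - 1*89 = (-12 - 4*400 + 320) - 89 = (-12 - 1600 + 320) - 89 = -1292 - 89 = -1381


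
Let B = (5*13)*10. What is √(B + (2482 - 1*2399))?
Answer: √733 ≈ 27.074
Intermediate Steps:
B = 650 (B = 65*10 = 650)
√(B + (2482 - 1*2399)) = √(650 + (2482 - 1*2399)) = √(650 + (2482 - 2399)) = √(650 + 83) = √733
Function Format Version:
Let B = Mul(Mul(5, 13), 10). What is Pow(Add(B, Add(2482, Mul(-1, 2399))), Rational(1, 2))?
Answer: Pow(733, Rational(1, 2)) ≈ 27.074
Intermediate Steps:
B = 650 (B = Mul(65, 10) = 650)
Pow(Add(B, Add(2482, Mul(-1, 2399))), Rational(1, 2)) = Pow(Add(650, Add(2482, Mul(-1, 2399))), Rational(1, 2)) = Pow(Add(650, Add(2482, -2399)), Rational(1, 2)) = Pow(Add(650, 83), Rational(1, 2)) = Pow(733, Rational(1, 2))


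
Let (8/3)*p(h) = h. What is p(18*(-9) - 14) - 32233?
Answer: -32299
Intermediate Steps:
p(h) = 3*h/8
p(18*(-9) - 14) - 32233 = 3*(18*(-9) - 14)/8 - 32233 = 3*(-162 - 14)/8 - 32233 = (3/8)*(-176) - 32233 = -66 - 32233 = -32299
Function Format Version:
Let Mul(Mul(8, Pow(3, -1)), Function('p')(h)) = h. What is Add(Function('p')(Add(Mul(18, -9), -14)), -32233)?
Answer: -32299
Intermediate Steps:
Function('p')(h) = Mul(Rational(3, 8), h)
Add(Function('p')(Add(Mul(18, -9), -14)), -32233) = Add(Mul(Rational(3, 8), Add(Mul(18, -9), -14)), -32233) = Add(Mul(Rational(3, 8), Add(-162, -14)), -32233) = Add(Mul(Rational(3, 8), -176), -32233) = Add(-66, -32233) = -32299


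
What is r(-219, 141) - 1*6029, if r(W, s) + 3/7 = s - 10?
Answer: -41289/7 ≈ -5898.4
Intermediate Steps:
r(W, s) = -73/7 + s (r(W, s) = -3/7 + (s - 10) = -3/7 + (-10 + s) = -73/7 + s)
r(-219, 141) - 1*6029 = (-73/7 + 141) - 1*6029 = 914/7 - 6029 = -41289/7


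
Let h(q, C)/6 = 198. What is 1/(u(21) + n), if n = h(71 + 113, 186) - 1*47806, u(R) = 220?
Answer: -1/46398 ≈ -2.1553e-5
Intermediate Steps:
h(q, C) = 1188 (h(q, C) = 6*198 = 1188)
n = -46618 (n = 1188 - 1*47806 = 1188 - 47806 = -46618)
1/(u(21) + n) = 1/(220 - 46618) = 1/(-46398) = -1/46398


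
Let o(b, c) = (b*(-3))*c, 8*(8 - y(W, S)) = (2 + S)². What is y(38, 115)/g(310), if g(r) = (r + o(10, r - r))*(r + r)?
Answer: -545/61504 ≈ -0.0088612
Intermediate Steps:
y(W, S) = 8 - (2 + S)²/8
o(b, c) = -3*b*c (o(b, c) = (-3*b)*c = -3*b*c)
g(r) = 2*r² (g(r) = (r - 3*10*(r - r))*(r + r) = (r - 3*10*0)*(2*r) = (r + 0)*(2*r) = r*(2*r) = 2*r²)
y(38, 115)/g(310) = (8 - (2 + 115)²/8)/((2*310²)) = (8 - ⅛*117²)/((2*96100)) = (8 - ⅛*13689)/192200 = (8 - 13689/8)*(1/192200) = -13625/8*1/192200 = -545/61504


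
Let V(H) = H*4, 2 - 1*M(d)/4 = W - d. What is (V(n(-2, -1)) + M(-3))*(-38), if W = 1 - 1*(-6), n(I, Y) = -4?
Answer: 1824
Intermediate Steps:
W = 7 (W = 1 + 6 = 7)
M(d) = -20 + 4*d (M(d) = 8 - 4*(7 - d) = 8 + (-28 + 4*d) = -20 + 4*d)
V(H) = 4*H
(V(n(-2, -1)) + M(-3))*(-38) = (4*(-4) + (-20 + 4*(-3)))*(-38) = (-16 + (-20 - 12))*(-38) = (-16 - 32)*(-38) = -48*(-38) = 1824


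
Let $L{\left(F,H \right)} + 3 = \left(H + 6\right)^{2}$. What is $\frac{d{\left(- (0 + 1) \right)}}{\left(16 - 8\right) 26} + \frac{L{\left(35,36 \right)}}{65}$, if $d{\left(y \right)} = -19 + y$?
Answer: $\frac{7019}{260} \approx 26.996$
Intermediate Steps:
$L{\left(F,H \right)} = -3 + \left(6 + H\right)^{2}$ ($L{\left(F,H \right)} = -3 + \left(H + 6\right)^{2} = -3 + \left(6 + H\right)^{2}$)
$\frac{d{\left(- (0 + 1) \right)}}{\left(16 - 8\right) 26} + \frac{L{\left(35,36 \right)}}{65} = \frac{-19 - \left(0 + 1\right)}{\left(16 - 8\right) 26} + \frac{-3 + \left(6 + 36\right)^{2}}{65} = \frac{-19 - 1}{8 \cdot 26} + \left(-3 + 42^{2}\right) \frac{1}{65} = \frac{-19 - 1}{208} + \left(-3 + 1764\right) \frac{1}{65} = \left(-20\right) \frac{1}{208} + 1761 \cdot \frac{1}{65} = - \frac{5}{52} + \frac{1761}{65} = \frac{7019}{260}$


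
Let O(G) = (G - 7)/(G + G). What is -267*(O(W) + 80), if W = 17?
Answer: -364455/17 ≈ -21439.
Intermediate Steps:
O(G) = (-7 + G)/(2*G) (O(G) = (-7 + G)/((2*G)) = (-7 + G)*(1/(2*G)) = (-7 + G)/(2*G))
-267*(O(W) + 80) = -267*((½)*(-7 + 17)/17 + 80) = -267*((½)*(1/17)*10 + 80) = -267*(5/17 + 80) = -267*1365/17 = -364455/17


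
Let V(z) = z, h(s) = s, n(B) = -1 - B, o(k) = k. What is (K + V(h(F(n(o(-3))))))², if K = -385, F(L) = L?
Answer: 146689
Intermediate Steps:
(K + V(h(F(n(o(-3))))))² = (-385 + (-1 - 1*(-3)))² = (-385 + (-1 + 3))² = (-385 + 2)² = (-383)² = 146689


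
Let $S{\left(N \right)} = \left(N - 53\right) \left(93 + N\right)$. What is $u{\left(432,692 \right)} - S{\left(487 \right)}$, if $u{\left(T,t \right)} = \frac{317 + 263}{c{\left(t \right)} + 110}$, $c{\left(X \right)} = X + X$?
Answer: $- \frac{188034550}{747} \approx -2.5172 \cdot 10^{5}$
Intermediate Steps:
$S{\left(N \right)} = \left(-53 + N\right) \left(93 + N\right)$
$c{\left(X \right)} = 2 X$
$u{\left(T,t \right)} = \frac{580}{110 + 2 t}$ ($u{\left(T,t \right)} = \frac{317 + 263}{2 t + 110} = \frac{580}{110 + 2 t}$)
$u{\left(432,692 \right)} - S{\left(487 \right)} = \frac{290}{55 + 692} - \left(-4929 + 487^{2} + 40 \cdot 487\right) = \frac{290}{747} - \left(-4929 + 237169 + 19480\right) = 290 \cdot \frac{1}{747} - 251720 = \frac{290}{747} - 251720 = - \frac{188034550}{747}$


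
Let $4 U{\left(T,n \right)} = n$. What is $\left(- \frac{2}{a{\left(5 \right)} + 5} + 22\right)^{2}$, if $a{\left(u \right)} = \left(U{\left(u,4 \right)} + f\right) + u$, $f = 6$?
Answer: $\frac{138384}{289} \approx 478.84$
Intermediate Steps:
$U{\left(T,n \right)} = \frac{n}{4}$
$a{\left(u \right)} = 7 + u$ ($a{\left(u \right)} = \left(\frac{1}{4} \cdot 4 + 6\right) + u = \left(1 + 6\right) + u = 7 + u$)
$\left(- \frac{2}{a{\left(5 \right)} + 5} + 22\right)^{2} = \left(- \frac{2}{\left(7 + 5\right) + 5} + 22\right)^{2} = \left(- \frac{2}{12 + 5} + 22\right)^{2} = \left(- \frac{2}{17} + 22\right)^{2} = \left(\frac{372}{17}\right)^{2} = \frac{138384}{289}$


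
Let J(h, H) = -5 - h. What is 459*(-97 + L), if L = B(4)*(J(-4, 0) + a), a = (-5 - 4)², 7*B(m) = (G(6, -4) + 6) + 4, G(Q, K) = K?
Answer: -91341/7 ≈ -13049.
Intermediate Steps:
B(m) = 6/7 (B(m) = ((-4 + 6) + 4)/7 = (2 + 4)/7 = (⅐)*6 = 6/7)
a = 81 (a = (-9)² = 81)
L = 480/7 (L = 6*((-5 - 1*(-4)) + 81)/7 = 6*((-5 + 4) + 81)/7 = 6*(-1 + 81)/7 = (6/7)*80 = 480/7 ≈ 68.571)
459*(-97 + L) = 459*(-97 + 480/7) = 459*(-199/7) = -91341/7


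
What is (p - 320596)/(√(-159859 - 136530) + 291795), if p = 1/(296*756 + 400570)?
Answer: -58406513042585925/53159701928307244 + 200162830215*I*√296389/53159701928307244 ≈ -1.0987 + 0.0020499*I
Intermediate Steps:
p = 1/624346 (p = 1/(223776 + 400570) = 1/624346 ≈ 1.6017e-6)
(p - 320596)/(√(-159859 - 136530) + 291795) = (1/624346 - 320596)/(√(-159859 - 136530) + 291795) = -200162830215/(624346*(√(-296389) + 291795)) = -200162830215/(624346*(I*√296389 + 291795)) = -200162830215/(624346*(291795 + I*√296389))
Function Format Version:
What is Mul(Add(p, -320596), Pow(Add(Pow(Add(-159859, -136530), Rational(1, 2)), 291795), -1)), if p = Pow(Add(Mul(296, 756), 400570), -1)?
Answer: Add(Rational(-58406513042585925, 53159701928307244), Mul(Rational(200162830215, 53159701928307244), I, Pow(296389, Rational(1, 2)))) ≈ Add(-1.0987, Mul(0.0020499, I))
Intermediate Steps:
p = Rational(1, 624346) (p = Pow(Add(223776, 400570), -1) = Pow(624346, -1) = Rational(1, 624346) ≈ 1.6017e-6)
Mul(Add(p, -320596), Pow(Add(Pow(Add(-159859, -136530), Rational(1, 2)), 291795), -1)) = Mul(Add(Rational(1, 624346), -320596), Pow(Add(Pow(Add(-159859, -136530), Rational(1, 2)), 291795), -1)) = Mul(Rational(-200162830215, 624346), Pow(Add(Pow(-296389, Rational(1, 2)), 291795), -1)) = Mul(Rational(-200162830215, 624346), Pow(Add(Mul(I, Pow(296389, Rational(1, 2))), 291795), -1)) = Mul(Rational(-200162830215, 624346), Pow(Add(291795, Mul(I, Pow(296389, Rational(1, 2)))), -1))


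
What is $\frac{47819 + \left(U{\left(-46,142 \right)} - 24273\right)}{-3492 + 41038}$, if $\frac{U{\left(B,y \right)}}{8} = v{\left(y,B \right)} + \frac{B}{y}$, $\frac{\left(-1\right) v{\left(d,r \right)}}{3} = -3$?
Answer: $\frac{838347}{1332883} \approx 0.62897$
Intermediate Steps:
$v{\left(d,r \right)} = 9$ ($v{\left(d,r \right)} = \left(-3\right) \left(-3\right) = 9$)
$U{\left(B,y \right)} = 72 + \frac{8 B}{y}$ ($U{\left(B,y \right)} = 8 \left(9 + \frac{B}{y}\right) = 72 + \frac{8 B}{y}$)
$\frac{47819 + \left(U{\left(-46,142 \right)} - 24273\right)}{-3492 + 41038} = \frac{47819 - \left(24201 + \frac{184}{71}\right)}{-3492 + 41038} = \frac{47819 - \left(24201 + \frac{184}{71}\right)}{37546} = \left(47819 + \left(\left(72 - \frac{184}{71}\right) - 24273\right)\right) \frac{1}{37546} = \left(47819 + \left(\frac{4928}{71} - 24273\right)\right) \frac{1}{37546} = \left(47819 - \frac{1718455}{71}\right) \frac{1}{37546} = \frac{1676694}{71} \cdot \frac{1}{37546} = \frac{838347}{1332883}$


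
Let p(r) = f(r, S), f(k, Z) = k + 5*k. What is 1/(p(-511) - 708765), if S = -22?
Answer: -1/711831 ≈ -1.4048e-6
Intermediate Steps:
f(k, Z) = 6*k
p(r) = 6*r
1/(p(-511) - 708765) = 1/(6*(-511) - 708765) = 1/(-3066 - 708765) = 1/(-711831) = -1/711831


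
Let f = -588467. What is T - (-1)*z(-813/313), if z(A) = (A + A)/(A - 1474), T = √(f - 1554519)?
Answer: 1626/462175 + I*√2142986 ≈ 0.0035181 + 1463.9*I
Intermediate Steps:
T = I*√2142986 (T = √(-588467 - 1554519) = √(-2142986) = I*√2142986 ≈ 1463.9*I)
z(A) = 2*A/(-1474 + A) (z(A) = (2*A)/(-1474 + A) = 2*A/(-1474 + A))
T - (-1)*z(-813/313) = I*√2142986 - (-1)*2*(-813/313)/(-1474 - 813/313) = I*√2142986 - (-1)*2*(-813/313)/(-462175/313) = I*√2142986 - (-1)*2*(-813/313)*(-313/462175) = I*√2142986 - (-1)*1626/462175 = I*√2142986 - 1*(-1626/462175) = I*√2142986 + 1626/462175 = 1626/462175 + I*√2142986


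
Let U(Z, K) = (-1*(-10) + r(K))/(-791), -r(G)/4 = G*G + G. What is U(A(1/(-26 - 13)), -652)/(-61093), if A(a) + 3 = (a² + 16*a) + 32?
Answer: -1697798/48324563 ≈ -0.035133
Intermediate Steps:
A(a) = 29 + a² + 16*a (A(a) = -3 + ((a² + 16*a) + 32) = -3 + (32 + a² + 16*a) = 29 + a² + 16*a)
r(G) = -4*G - 4*G² (r(G) = -4*(G*G + G) = -4*(G² + G) = -4*(G + G²) = -4*G - 4*G²)
U(Z, K) = -10/791 + 4*K*(1 + K)/791 (U(Z, K) = (-1*(-10) - 4*K*(1 + K))/(-791) = (10 - 4*K*(1 + K))*(-1/791) = -10/791 + 4*K*(1 + K)/791)
U(A(1/(-26 - 13)), -652)/(-61093) = (-10/791 + (4/791)*(-652)*(1 - 652))/(-61093) = (-10/791 + (4/791)*(-652)*(-651))*(-1/61093) = (-10/791 + 242544/113)*(-1/61093) = (1697798/791)*(-1/61093) = -1697798/48324563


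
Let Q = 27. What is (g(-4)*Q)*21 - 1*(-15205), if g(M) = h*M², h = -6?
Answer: -39227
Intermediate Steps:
g(M) = -6*M²
(g(-4)*Q)*21 - 1*(-15205) = (-6*(-4)²*27)*21 - 1*(-15205) = (-6*16*27)*21 + 15205 = -96*27*21 + 15205 = -2592*21 + 15205 = -54432 + 15205 = -39227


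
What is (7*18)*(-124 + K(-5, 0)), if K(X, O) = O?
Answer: -15624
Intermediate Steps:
(7*18)*(-124 + K(-5, 0)) = (7*18)*(-124 + 0) = 126*(-124) = -15624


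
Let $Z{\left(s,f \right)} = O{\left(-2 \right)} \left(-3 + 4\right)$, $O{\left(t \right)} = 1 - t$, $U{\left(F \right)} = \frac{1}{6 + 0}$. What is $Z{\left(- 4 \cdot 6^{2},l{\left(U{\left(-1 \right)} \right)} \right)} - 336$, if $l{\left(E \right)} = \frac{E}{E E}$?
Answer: $-333$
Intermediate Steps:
$U{\left(F \right)} = \frac{1}{6}$
$l{\left(E \right)} = \frac{1}{E}$ ($l{\left(E \right)} = \frac{E}{E^{2}} = \frac{1}{E}$)
$Z{\left(s,f \right)} = 3$ ($Z{\left(s,f \right)} = \left(1 - -2\right) \left(-3 + 4\right) = \left(1 + 2\right) 1 = 3 \cdot 1 = 3$)
$Z{\left(- 4 \cdot 6^{2},l{\left(U{\left(-1 \right)} \right)} \right)} - 336 = 3 - 336 = -333$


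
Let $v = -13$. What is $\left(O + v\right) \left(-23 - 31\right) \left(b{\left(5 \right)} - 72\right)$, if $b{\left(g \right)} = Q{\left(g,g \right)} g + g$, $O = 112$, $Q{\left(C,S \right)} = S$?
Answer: $224532$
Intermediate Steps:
$b{\left(g \right)} = g + g^{2}$ ($b{\left(g \right)} = g g + g = g^{2} + g = g + g^{2}$)
$\left(O + v\right) \left(-23 - 31\right) \left(b{\left(5 \right)} - 72\right) = \left(112 - 13\right) \left(-23 - 31\right) \left(5 \left(1 + 5\right) - 72\right) = 99 \left(- 54 \left(5 \cdot 6 - 72\right)\right) = 99 \left(- 54 \left(30 - 72\right)\right) = 99 \left(\left(-54\right) \left(-42\right)\right) = 99 \cdot 2268 = 224532$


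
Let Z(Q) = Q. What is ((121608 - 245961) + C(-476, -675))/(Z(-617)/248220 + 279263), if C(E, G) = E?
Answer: -30985054380/69318661243 ≈ -0.44699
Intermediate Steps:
((121608 - 245961) + C(-476, -675))/(Z(-617)/248220 + 279263) = ((121608 - 245961) - 476)/(-617/248220 + 279263) = (-124353 - 476)/(-617*1/248220 + 279263) = -124829/(-617/248220 + 279263) = -124829/69318661243/248220 = -124829*248220/69318661243 = -30985054380/69318661243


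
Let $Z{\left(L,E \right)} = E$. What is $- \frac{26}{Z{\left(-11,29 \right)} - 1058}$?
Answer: $\frac{26}{1029} \approx 0.025267$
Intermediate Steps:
$- \frac{26}{Z{\left(-11,29 \right)} - 1058} = - \frac{26}{29 - 1058} = - \frac{26}{-1029} = \left(-26\right) \left(- \frac{1}{1029}\right) = \frac{26}{1029}$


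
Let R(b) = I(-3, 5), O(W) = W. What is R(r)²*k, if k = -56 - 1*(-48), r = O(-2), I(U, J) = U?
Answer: -72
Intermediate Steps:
r = -2
R(b) = -3
k = -8 (k = -56 + 48 = -8)
R(r)²*k = (-3)²*(-8) = 9*(-8) = -72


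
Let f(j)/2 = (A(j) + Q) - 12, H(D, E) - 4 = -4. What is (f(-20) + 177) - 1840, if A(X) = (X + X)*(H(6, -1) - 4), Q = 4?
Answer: -1359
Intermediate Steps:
H(D, E) = 0 (H(D, E) = 4 - 4 = 0)
A(X) = -8*X (A(X) = (X + X)*(0 - 4) = (2*X)*(-4) = -8*X)
f(j) = -16 - 16*j (f(j) = 2*((-8*j + 4) - 12) = 2*((4 - 8*j) - 12) = 2*(-8 - 8*j) = -16 - 16*j)
(f(-20) + 177) - 1840 = ((-16 - 16*(-20)) + 177) - 1840 = ((-16 + 320) + 177) - 1840 = (304 + 177) - 1840 = 481 - 1840 = -1359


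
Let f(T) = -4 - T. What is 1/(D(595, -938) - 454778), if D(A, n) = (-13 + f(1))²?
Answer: -1/454454 ≈ -2.2004e-6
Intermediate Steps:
D(A, n) = 324 (D(A, n) = (-13 + (-4 - 1*1))² = (-13 + (-4 - 1))² = (-13 - 5)² = (-18)² = 324)
1/(D(595, -938) - 454778) = 1/(324 - 454778) = 1/(-454454) = -1/454454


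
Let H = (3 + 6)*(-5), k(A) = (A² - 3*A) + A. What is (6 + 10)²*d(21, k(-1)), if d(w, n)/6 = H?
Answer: -69120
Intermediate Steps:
k(A) = A² - 2*A
H = -45 (H = 9*(-5) = -45)
d(w, n) = -270 (d(w, n) = 6*(-45) = -270)
(6 + 10)²*d(21, k(-1)) = (6 + 10)²*(-270) = 16²*(-270) = 256*(-270) = -69120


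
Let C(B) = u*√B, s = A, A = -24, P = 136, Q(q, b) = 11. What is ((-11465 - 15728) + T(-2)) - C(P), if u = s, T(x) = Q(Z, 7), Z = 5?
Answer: -27182 + 48*√34 ≈ -26902.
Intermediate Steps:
T(x) = 11
s = -24
u = -24
C(B) = -24*√B
((-11465 - 15728) + T(-2)) - C(P) = ((-11465 - 15728) + 11) - (-24)*√136 = (-27193 + 11) - (-24)*2*√34 = -27182 - (-48)*√34 = -27182 + 48*√34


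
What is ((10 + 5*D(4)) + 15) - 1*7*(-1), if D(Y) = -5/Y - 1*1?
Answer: 83/4 ≈ 20.750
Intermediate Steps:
D(Y) = -1 - 5/Y (D(Y) = -5/Y - 1 = -1 - 5/Y)
((10 + 5*D(4)) + 15) - 1*7*(-1) = ((10 + 5*((-5 - 1*4)/4)) + 15) - 1*7*(-1) = ((10 + 5*((-5 - 4)/4)) + 15) - 7*(-1) = ((10 + 5*((¼)*(-9))) + 15) + 7 = ((10 + 5*(-9/4)) + 15) + 7 = ((10 - 45/4) + 15) + 7 = (-5/4 + 15) + 7 = 55/4 + 7 = 83/4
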